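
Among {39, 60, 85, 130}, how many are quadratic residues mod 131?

2

(39/131) = +1 → QR.
(60/131) = +1 → QR.
(85/131) = -1 → non-residue.
(130/131) = -1 → non-residue.
Total quadratic residues among the 4: 2.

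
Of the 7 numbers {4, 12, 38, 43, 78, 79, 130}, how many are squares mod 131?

4

(4/131) = +1 → QR.
(12/131) = +1 → QR.
(38/131) = +1 → QR.
(43/131) = +1 → QR.
(78/131) = -1 → non-residue.
(79/131) = -1 → non-residue.
(130/131) = -1 → non-residue.
Total quadratic residues among the 7: 4.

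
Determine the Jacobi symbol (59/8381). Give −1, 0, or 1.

1

Reciprocity: 59 ≡ 3 and 8381 ≡ 1 (mod 4), so (59/8381) = +(8381/59).
Reduce top mod 59: now compute (3/59).
Reciprocity: 3 ≡ 3 and 59 ≡ 3 (mod 4), so (3/59) = −(59/3).
Reduce top mod 3: now compute (2/3).
Pull out 2: since 3 ≡ 3 (mod 8), (2/3) = -1.
Reached (1/3) = 1. Collecting the sign flips along the way, the symbol is +1.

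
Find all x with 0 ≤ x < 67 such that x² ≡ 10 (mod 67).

12, 55

Since 67 ≡ 3 (mod 4), a square root of 10 is 10^((67+1)/4) = 10^17 mod 67.
Repeated squaring: 10^2≡33, 10^4≡17, 10^8≡21, 10^16≡39 (mod 67).
10^17 = 10^(16+1) ≡ 55 (mod 67).
Check: 55² = 3025 ≡ 10 (mod 67). The two roots are 12 and 55.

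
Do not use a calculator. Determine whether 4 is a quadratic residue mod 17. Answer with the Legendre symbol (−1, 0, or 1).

Pull out 2^2: since 17 ≡ 1 (mod 8), (2/17) = +1, so (2/17)^2 = +1.
Reached (1/17) = 1. Collecting the sign flips along the way, the symbol is +1.

1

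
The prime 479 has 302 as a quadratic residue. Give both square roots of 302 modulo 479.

Since 479 ≡ 3 (mod 4), a square root of 302 is 302^((479+1)/4) = 302^120 mod 479.
Repeated squaring: 302^2≡194, 302^4≡274, 302^8≡352, 302^16≡322, 302^32≡220, 302^64≡21 (mod 479).
302^120 = 302^(64+32+16+8) ≡ 253 (mod 479).
Check: 253² = 64009 ≡ 302 (mod 479). The two roots are 226 and 253.

226, 253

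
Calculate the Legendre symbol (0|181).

0

Top reduces to 0: gcd > 1, so the symbol is 0.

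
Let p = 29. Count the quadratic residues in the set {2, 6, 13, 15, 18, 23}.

3

(2/29) = -1 → non-residue.
(6/29) = +1 → QR.
(13/29) = +1 → QR.
(15/29) = -1 → non-residue.
(18/29) = -1 → non-residue.
(23/29) = +1 → QR.
Total quadratic residues among the 6: 3.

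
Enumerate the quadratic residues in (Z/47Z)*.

1,2,3,4,6,7,8,9,12,14,16,17,18,21,24,25,27,28,32,34,36,37,42

Square k = 1,…,23 (k and 47−k give the same square):
1²=1, 2²=4, 3²=9, 4²=16, 5²=25, 6²=36, 7²≡2, 8²≡17, 9²≡34, 10²≡6, 11²≡27, 12²≡3, 13²≡28, 14²≡8, 15²≡37, 16²≡21, 17²≡7, 18²≡42, 19²≡32, 20²≡24, 21²≡18, 22²≡14, 23²≡12 (mod 47).
So the quadratic residues mod 47 are {1, 2, 3, 4, 6, 7, 8, 9, 12, 14, 16, 17, 18, 21, 24, 25, 27, 28, 32, 34, 36, 37, 42}.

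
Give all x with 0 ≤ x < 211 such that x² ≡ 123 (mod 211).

40, 171

Since 211 ≡ 3 (mod 4), a square root of 123 is 123^((211+1)/4) = 123^53 mod 211.
Repeated squaring: 123^2≡148, 123^4≡171, 123^8≡123, 123^16≡148, 123^32≡171 (mod 211).
123^53 = 123^(32+16+4+1) ≡ 171 (mod 211).
Check: 171² = 29241 ≡ 123 (mod 211). The two roots are 40 and 171.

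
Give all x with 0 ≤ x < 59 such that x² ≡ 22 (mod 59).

Since 59 ≡ 3 (mod 4), a square root of 22 is 22^((59+1)/4) = 22^15 mod 59.
Repeated squaring: 22^2≡12, 22^4≡26, 22^8≡27 (mod 59).
22^15 = 22^(8+4+2+1) ≡ 9 (mod 59).
Check: 9² = 81 ≡ 22 (mod 59). The two roots are 9 and 50.

9, 50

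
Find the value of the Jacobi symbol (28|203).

Pull out 2^2: since 203 ≡ 3 (mod 8), (2/203) = -1, so (2/203)^2 = +1.
Reciprocity: 7 ≡ 3 and 203 ≡ 3 (mod 4), so (7/203) = −(203/7).
Reduce top mod 7: now compute (0/7).
Top reduces to 0: gcd > 1, so the symbol is 0.

0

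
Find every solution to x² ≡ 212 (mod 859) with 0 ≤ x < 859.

316, 543

Since 859 ≡ 3 (mod 4), a square root of 212 is 212^((859+1)/4) = 212^215 mod 859.
Repeated squaring: 212^2≡276, 212^4≡584, 212^8≡33, 212^16≡230, 212^32≡501, 212^64≡173, 212^128≡723 (mod 859).
212^215 = 212^(128+64+16+4+2+1) ≡ 316 (mod 859).
Check: 316² = 99856 ≡ 212 (mod 859). The two roots are 316 and 543.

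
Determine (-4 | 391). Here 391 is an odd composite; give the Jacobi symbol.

-1

First reduce: -4 ≡ 387 (mod 391).
Reciprocity: 387 ≡ 3 and 391 ≡ 3 (mod 4), so (387/391) = −(391/387).
Reduce top mod 387: now compute (4/387).
Pull out 2^2: since 387 ≡ 3 (mod 8), (2/387) = -1, so (2/387)^2 = +1.
Reached (1/387) = 1. Collecting the sign flips along the way, the symbol is -1.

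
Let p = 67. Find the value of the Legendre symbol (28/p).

Pull out 2^2: since 67 ≡ 3 (mod 8), (2/67) = -1, so (2/67)^2 = +1.
Reciprocity: 7 ≡ 3 and 67 ≡ 3 (mod 4), so (7/67) = −(67/7).
Reduce top mod 7: now compute (4/7).
Pull out 2^2: since 7 ≡ 7 (mod 8), (2/7) = +1, so (2/7)^2 = +1.
Reached (1/7) = 1. Collecting the sign flips along the way, the symbol is -1.

-1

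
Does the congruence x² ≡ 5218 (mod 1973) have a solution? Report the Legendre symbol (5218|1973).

-1

First reduce: 5218 ≡ 1272 (mod 1973).
Pull out 2^3: since 1973 ≡ 5 (mod 8), (2/1973) = -1, so (2/1973)^3 = -1.
Reciprocity: 159 ≡ 3 and 1973 ≡ 1 (mod 4), so (159/1973) = +(1973/159).
Reduce top mod 159: now compute (65/159).
Reciprocity: 65 ≡ 1 and 159 ≡ 3 (mod 4), so (65/159) = +(159/65).
Reduce top mod 65: now compute (29/65).
Reciprocity: 29 ≡ 1 and 65 ≡ 1 (mod 4), so (29/65) = +(65/29).
Reduce top mod 29: now compute (7/29).
Reciprocity: 7 ≡ 3 and 29 ≡ 1 (mod 4), so (7/29) = +(29/7).
Reduce top mod 7: now compute (1/7).
Reached (1/7) = 1. Collecting the sign flips along the way, the symbol is -1.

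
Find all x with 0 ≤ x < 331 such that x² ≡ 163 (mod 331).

Since 331 ≡ 3 (mod 4), a square root of 163 is 163^((331+1)/4) = 163^83 mod 331.
Repeated squaring: 163^2≡89, 163^4≡308, 163^8≡198, 163^16≡146, 163^32≡132, 163^64≡212 (mod 331).
163^83 = 163^(64+16+2+1) ≡ 297 (mod 331).
Check: 297² = 88209 ≡ 163 (mod 331). The two roots are 34 and 297.

34, 297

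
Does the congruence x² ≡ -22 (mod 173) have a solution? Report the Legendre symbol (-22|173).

1

Euler's criterion: (-22/173) ≡ 151^86 (mod 173).
151^2 ≡ 138 (mod 173)
151^4 ≡ 14 (mod 173)
151^8 ≡ 23 (mod 173)
151^16 ≡ 10 (mod 173)
151^32 ≡ 100 (mod 173)
151^64 ≡ 139 (mod 173)
151^86 = 151^(64+16+4+2) ≡ 1 (mod 173).
Result is 1, so (-22/173) = 1.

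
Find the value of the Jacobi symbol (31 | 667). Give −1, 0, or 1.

-1

Reciprocity: 31 ≡ 3 and 667 ≡ 3 (mod 4), so (31/667) = −(667/31).
Reduce top mod 31: now compute (16/31).
Pull out 2^4: since 31 ≡ 7 (mod 8), (2/31) = +1, so (2/31)^4 = +1.
Reached (1/31) = 1. Collecting the sign flips along the way, the symbol is -1.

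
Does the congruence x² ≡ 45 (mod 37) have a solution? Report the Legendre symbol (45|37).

First reduce: 45 ≡ 8 (mod 37).
Pull out 2^3: since 37 ≡ 5 (mod 8), (2/37) = -1, so (2/37)^3 = -1.
Reached (1/37) = 1. Collecting the sign flips along the way, the symbol is -1.

-1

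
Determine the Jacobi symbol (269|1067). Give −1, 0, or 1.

Reciprocity: 269 ≡ 1 and 1067 ≡ 3 (mod 4), so (269/1067) = +(1067/269).
Reduce top mod 269: now compute (260/269).
Pull out 2^2: since 269 ≡ 5 (mod 8), (2/269) = -1, so (2/269)^2 = +1.
Reciprocity: 65 ≡ 1 and 269 ≡ 1 (mod 4), so (65/269) = +(269/65).
Reduce top mod 65: now compute (9/65).
Reciprocity: 9 ≡ 1 and 65 ≡ 1 (mod 4), so (9/65) = +(65/9).
Reduce top mod 9: now compute (2/9).
Pull out 2: since 9 ≡ 1 (mod 8), (2/9) = +1.
Reached (1/9) = 1. Collecting the sign flips along the way, the symbol is +1.

1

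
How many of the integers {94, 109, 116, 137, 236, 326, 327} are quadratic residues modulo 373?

(94/373) = +1 → QR.
(109/373) = +1 → QR.
(116/373) = +1 → QR.
(137/373) = +1 → QR.
(236/373) = +1 → QR.
(326/373) = -1 → non-residue.
(327/373) = +1 → QR.
Total quadratic residues among the 7: 6.

6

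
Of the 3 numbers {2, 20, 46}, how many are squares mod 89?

(2/89) = +1 → QR.
(20/89) = +1 → QR.
(46/89) = -1 → non-residue.
Total quadratic residues among the 3: 2.

2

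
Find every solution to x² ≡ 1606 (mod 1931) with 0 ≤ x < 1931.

244, 1687

Since 1931 ≡ 3 (mod 4), a square root of 1606 is 1606^((1931+1)/4) = 1606^483 mod 1931.
Repeated squaring: 1606^2≡1351, 1606^4≡406, 1606^8≡701, 1606^16≡927, 1606^32≡34, 1606^64≡1156, 1606^128≡84, 1606^256≡1263 (mod 1931).
1606^483 = 1606^(256+128+64+32+2+1) ≡ 1687 (mod 1931).
Check: 1687² = 2845969 ≡ 1606 (mod 1931). The two roots are 244 and 1687.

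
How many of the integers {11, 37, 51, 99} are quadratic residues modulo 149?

(11/149) = -1 → non-residue.
(37/149) = +1 → QR.
(51/149) = -1 → non-residue.
(99/149) = -1 → non-residue.
Total quadratic residues among the 4: 1.

1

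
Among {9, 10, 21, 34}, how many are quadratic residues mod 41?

(9/41) = +1 → QR.
(10/41) = +1 → QR.
(21/41) = +1 → QR.
(34/41) = -1 → non-residue.
Total quadratic residues among the 4: 3.

3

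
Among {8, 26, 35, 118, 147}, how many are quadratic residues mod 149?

3

(8/149) = -1 → non-residue.
(26/149) = +1 → QR.
(35/149) = +1 → QR.
(118/149) = +1 → QR.
(147/149) = -1 → non-residue.
Total quadratic residues among the 5: 3.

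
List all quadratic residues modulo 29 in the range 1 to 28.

Square k = 1,…,14 (k and 29−k give the same square):
1²=1, 2²=4, 3²=9, 4²=16, 5²=25, 6²≡7, 7²≡20, 8²≡6, 9²≡23, 10²≡13, 11²≡5, 12²≡28, 13²≡24, 14²≡22 (mod 29).
So the quadratic residues mod 29 are {1, 4, 5, 6, 7, 9, 13, 16, 20, 22, 23, 24, 25, 28}.

1,4,5,6,7,9,13,16,20,22,23,24,25,28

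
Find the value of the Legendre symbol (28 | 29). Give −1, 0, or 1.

Euler's criterion: (28/29) ≡ 28^14 (mod 29).
28^2 ≡ 1 (mod 29)
28^4 ≡ 1 (mod 29)
28^8 ≡ 1 (mod 29)
28^14 = 28^(8+4+2) ≡ 1 (mod 29).
Result is 1, so (28/29) = 1.

1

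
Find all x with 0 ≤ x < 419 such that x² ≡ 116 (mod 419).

Since 419 ≡ 3 (mod 4), a square root of 116 is 116^((419+1)/4) = 116^105 mod 419.
Repeated squaring: 116^2≡48, 116^4≡209, 116^8≡105, 116^16≡131, 116^32≡401, 116^64≡324 (mod 419).
116^105 = 116^(64+32+8+1) ≡ 148 (mod 419).
Check: 148² = 21904 ≡ 116 (mod 419). The two roots are 148 and 271.

148, 271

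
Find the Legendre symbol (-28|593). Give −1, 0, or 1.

-1

First reduce: -28 ≡ 565 (mod 593).
Reciprocity: 565 ≡ 1 and 593 ≡ 1 (mod 4), so (565/593) = +(593/565).
Reduce top mod 565: now compute (28/565).
Pull out 2^2: since 565 ≡ 5 (mod 8), (2/565) = -1, so (2/565)^2 = +1.
Reciprocity: 7 ≡ 3 and 565 ≡ 1 (mod 4), so (7/565) = +(565/7).
Reduce top mod 7: now compute (5/7).
Reciprocity: 5 ≡ 1 and 7 ≡ 3 (mod 4), so (5/7) = +(7/5).
Reduce top mod 5: now compute (2/5).
Pull out 2: since 5 ≡ 5 (mod 8), (2/5) = -1.
Reached (1/5) = 1. Collecting the sign flips along the way, the symbol is -1.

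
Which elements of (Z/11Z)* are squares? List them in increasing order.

1 3 4 5 9

Square k = 1,…,5 (k and 11−k give the same square):
1²=1, 2²=4, 3²=9, 4²≡5, 5²≡3 (mod 11).
So the quadratic residues mod 11 are {1, 3, 4, 5, 9}.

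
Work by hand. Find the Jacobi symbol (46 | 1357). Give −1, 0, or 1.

0

Pull out 2: since 1357 ≡ 5 (mod 8), (2/1357) = -1.
Reciprocity: 23 ≡ 3 and 1357 ≡ 1 (mod 4), so (23/1357) = +(1357/23).
Reduce top mod 23: now compute (0/23).
Top reduces to 0: gcd > 1, so the symbol is 0.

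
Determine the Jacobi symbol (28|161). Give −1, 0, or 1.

Pull out 2^2: since 161 ≡ 1 (mod 8), (2/161) = +1, so (2/161)^2 = +1.
Reciprocity: 7 ≡ 3 and 161 ≡ 1 (mod 4), so (7/161) = +(161/7).
Reduce top mod 7: now compute (0/7).
Top reduces to 0: gcd > 1, so the symbol is 0.

0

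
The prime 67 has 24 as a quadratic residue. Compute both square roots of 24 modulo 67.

15, 52

Since 67 ≡ 3 (mod 4), a square root of 24 is 24^((67+1)/4) = 24^17 mod 67.
Repeated squaring: 24^2≡40, 24^4≡59, 24^8≡64, 24^16≡9 (mod 67).
24^17 = 24^(16+1) ≡ 15 (mod 67).
Check: 15² = 225 ≡ 24 (mod 67). The two roots are 15 and 52.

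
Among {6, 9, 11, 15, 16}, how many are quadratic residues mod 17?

3

(6/17) = -1 → non-residue.
(9/17) = +1 → QR.
(11/17) = -1 → non-residue.
(15/17) = +1 → QR.
(16/17) = +1 → QR.
Total quadratic residues among the 5: 3.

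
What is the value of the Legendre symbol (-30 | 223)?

First reduce: -30 ≡ 193 (mod 223).
Reciprocity: 193 ≡ 1 and 223 ≡ 3 (mod 4), so (193/223) = +(223/193).
Reduce top mod 193: now compute (30/193).
Pull out 2: since 193 ≡ 1 (mod 8), (2/193) = +1.
Reciprocity: 15 ≡ 3 and 193 ≡ 1 (mod 4), so (15/193) = +(193/15).
Reduce top mod 15: now compute (13/15).
Reciprocity: 13 ≡ 1 and 15 ≡ 3 (mod 4), so (13/15) = +(15/13).
Reduce top mod 13: now compute (2/13).
Pull out 2: since 13 ≡ 5 (mod 8), (2/13) = -1.
Reached (1/13) = 1. Collecting the sign flips along the way, the symbol is -1.

-1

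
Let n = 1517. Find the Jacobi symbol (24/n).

1

Pull out 2^3: since 1517 ≡ 5 (mod 8), (2/1517) = -1, so (2/1517)^3 = -1.
Reciprocity: 3 ≡ 3 and 1517 ≡ 1 (mod 4), so (3/1517) = +(1517/3).
Reduce top mod 3: now compute (2/3).
Pull out 2: since 3 ≡ 3 (mod 8), (2/3) = -1.
Reached (1/3) = 1. Collecting the sign flips along the way, the symbol is +1.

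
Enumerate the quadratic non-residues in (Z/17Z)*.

Square k = 1,…,8 (k and 17−k give the same square):
1²=1, 2²=4, 3²=9, 4²=16, 5²≡8, 6²≡2, 7²≡15, 8²≡13 (mod 17).
The residues are {1, 2, 4, 8, 9, 13, 15, 16}; the non-residues are the remaining 8 nonzero classes.

3 5 6 7 10 11 12 14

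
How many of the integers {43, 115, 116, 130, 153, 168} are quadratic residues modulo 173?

3

(43/173) = +1 → QR.
(115/173) = -1 → non-residue.
(116/173) = +1 → QR.
(130/173) = +1 → QR.
(153/173) = -1 → non-residue.
(168/173) = -1 → non-residue.
Total quadratic residues among the 6: 3.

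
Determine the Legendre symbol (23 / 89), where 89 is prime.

-1

Reciprocity: 23 ≡ 3 and 89 ≡ 1 (mod 4), so (23/89) = +(89/23).
Reduce top mod 23: now compute (20/23).
Pull out 2^2: since 23 ≡ 7 (mod 8), (2/23) = +1, so (2/23)^2 = +1.
Reciprocity: 5 ≡ 1 and 23 ≡ 3 (mod 4), so (5/23) = +(23/5).
Reduce top mod 5: now compute (3/5).
Reciprocity: 3 ≡ 3 and 5 ≡ 1 (mod 4), so (3/5) = +(5/3).
Reduce top mod 3: now compute (2/3).
Pull out 2: since 3 ≡ 3 (mod 8), (2/3) = -1.
Reached (1/3) = 1. Collecting the sign flips along the way, the symbol is -1.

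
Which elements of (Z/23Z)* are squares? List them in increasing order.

Square k = 1,…,11 (k and 23−k give the same square):
1²=1, 2²=4, 3²=9, 4²=16, 5²≡2, 6²≡13, 7²≡3, 8²≡18, 9²≡12, 10²≡8, 11²≡6 (mod 23).
So the quadratic residues mod 23 are {1, 2, 3, 4, 6, 8, 9, 12, 13, 16, 18}.

1 2 3 4 6 8 9 12 13 16 18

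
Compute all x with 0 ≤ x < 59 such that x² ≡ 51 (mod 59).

13, 46

Since 59 ≡ 3 (mod 4), a square root of 51 is 51^((59+1)/4) = 51^15 mod 59.
Repeated squaring: 51^2≡5, 51^4≡25, 51^8≡35 (mod 59).
51^15 = 51^(8+4+2+1) ≡ 46 (mod 59).
Check: 46² = 2116 ≡ 51 (mod 59). The two roots are 13 and 46.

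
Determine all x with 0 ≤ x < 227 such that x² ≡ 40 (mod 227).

Since 227 ≡ 3 (mod 4), a square root of 40 is 40^((227+1)/4) = 40^57 mod 227.
Repeated squaring: 40^2≡11, 40^4≡121, 40^8≡113, 40^16≡57, 40^32≡71 (mod 227).
40^57 = 40^(32+16+8+1) ≡ 99 (mod 227).
Check: 99² = 9801 ≡ 40 (mod 227). The two roots are 99 and 128.

99, 128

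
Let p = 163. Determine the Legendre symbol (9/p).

Euler's criterion: (9/163) ≡ 9^81 (mod 163).
9^2 ≡ 81 (mod 163)
9^4 ≡ 41 (mod 163)
9^8 ≡ 51 (mod 163)
9^16 ≡ 156 (mod 163)
9^32 ≡ 49 (mod 163)
9^64 ≡ 119 (mod 163)
9^81 = 9^(64+16+1) ≡ 1 (mod 163).
Result is 1, so (9/163) = 1.

1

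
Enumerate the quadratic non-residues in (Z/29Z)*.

2,3,8,10,11,12,14,15,17,18,19,21,26,27

Square k = 1,…,14 (k and 29−k give the same square):
1²=1, 2²=4, 3²=9, 4²=16, 5²=25, 6²≡7, 7²≡20, 8²≡6, 9²≡23, 10²≡13, 11²≡5, 12²≡28, 13²≡24, 14²≡22 (mod 29).
The residues are {1, 4, 5, 6, 7, 9, 13, 16, 20, 22, 23, 24, 25, 28}; the non-residues are the remaining 14 nonzero classes.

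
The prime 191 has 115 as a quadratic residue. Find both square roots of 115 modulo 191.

Since 191 ≡ 3 (mod 4), a square root of 115 is 115^((191+1)/4) = 115^48 mod 191.
Repeated squaring: 115^2≡46, 115^4≡15, 115^8≡34, 115^16≡10, 115^32≡100 (mod 191).
115^48 = 115^(32+16) ≡ 45 (mod 191).
Check: 45² = 2025 ≡ 115 (mod 191). The two roots are 45 and 146.

45, 146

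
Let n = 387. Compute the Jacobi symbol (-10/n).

First reduce: -10 ≡ 377 (mod 387).
Reciprocity: 377 ≡ 1 and 387 ≡ 3 (mod 4), so (377/387) = +(387/377).
Reduce top mod 377: now compute (10/377).
Pull out 2: since 377 ≡ 1 (mod 8), (2/377) = +1.
Reciprocity: 5 ≡ 1 and 377 ≡ 1 (mod 4), so (5/377) = +(377/5).
Reduce top mod 5: now compute (2/5).
Pull out 2: since 5 ≡ 5 (mod 8), (2/5) = -1.
Reached (1/5) = 1. Collecting the sign flips along the way, the symbol is -1.

-1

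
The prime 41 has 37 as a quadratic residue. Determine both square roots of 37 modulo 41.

18, 23

41 ≡ 1 (mod 4), so we find a root by search.
Trying successive values, 18² = 324 ≡ 37 (mod 41). The other root is 41 − 18 = 23.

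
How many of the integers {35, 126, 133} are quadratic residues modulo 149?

2

(35/149) = +1 → QR.
(126/149) = -1 → non-residue.
(133/149) = +1 → QR.
Total quadratic residues among the 3: 2.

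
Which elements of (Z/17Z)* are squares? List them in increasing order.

1, 2, 4, 8, 9, 13, 15, 16

Square k = 1,…,8 (k and 17−k give the same square):
1²=1, 2²=4, 3²=9, 4²=16, 5²≡8, 6²≡2, 7²≡15, 8²≡13 (mod 17).
So the quadratic residues mod 17 are {1, 2, 4, 8, 9, 13, 15, 16}.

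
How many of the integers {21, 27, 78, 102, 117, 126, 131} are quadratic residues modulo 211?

(21/211) = +1 → QR.
(27/211) = -1 → non-residue.
(78/211) = +1 → QR.
(102/211) = -1 → non-residue.
(117/211) = +1 → QR.
(126/211) = +1 → QR.
(131/211) = -1 → non-residue.
Total quadratic residues among the 7: 4.

4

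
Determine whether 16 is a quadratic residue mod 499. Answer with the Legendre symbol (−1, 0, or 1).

1

Pull out 2^4: since 499 ≡ 3 (mod 8), (2/499) = -1, so (2/499)^4 = +1.
Reached (1/499) = 1. Collecting the sign flips along the way, the symbol is +1.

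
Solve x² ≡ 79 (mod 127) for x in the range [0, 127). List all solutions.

29, 98

Since 127 ≡ 3 (mod 4), a square root of 79 is 79^((127+1)/4) = 79^32 mod 127.
Repeated squaring: 79^2≡18, 79^4≡70, 79^8≡74, 79^16≡15, 79^32≡98 (mod 127).
79^32 = 79^(32) ≡ 98 (mod 127).
Check: 98² = 9604 ≡ 79 (mod 127). The two roots are 29 and 98.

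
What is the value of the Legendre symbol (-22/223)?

1

First reduce: -22 ≡ 201 (mod 223).
Reciprocity: 201 ≡ 1 and 223 ≡ 3 (mod 4), so (201/223) = +(223/201).
Reduce top mod 201: now compute (22/201).
Pull out 2: since 201 ≡ 1 (mod 8), (2/201) = +1.
Reciprocity: 11 ≡ 3 and 201 ≡ 1 (mod 4), so (11/201) = +(201/11).
Reduce top mod 11: now compute (3/11).
Reciprocity: 3 ≡ 3 and 11 ≡ 3 (mod 4), so (3/11) = −(11/3).
Reduce top mod 3: now compute (2/3).
Pull out 2: since 3 ≡ 3 (mod 8), (2/3) = -1.
Reached (1/3) = 1. Collecting the sign flips along the way, the symbol is +1.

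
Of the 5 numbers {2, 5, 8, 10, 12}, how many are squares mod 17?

(2/17) = +1 → QR.
(5/17) = -1 → non-residue.
(8/17) = +1 → QR.
(10/17) = -1 → non-residue.
(12/17) = -1 → non-residue.
Total quadratic residues among the 5: 2.

2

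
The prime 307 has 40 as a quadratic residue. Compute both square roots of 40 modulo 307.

Since 307 ≡ 3 (mod 4), a square root of 40 is 40^((307+1)/4) = 40^77 mod 307.
Repeated squaring: 40^2≡65, 40^4≡234, 40^8≡110, 40^16≡127, 40^32≡165, 40^64≡209 (mod 307).
40^77 = 40^(64+8+4+1) ≡ 276 (mod 307).
Check: 276² = 76176 ≡ 40 (mod 307). The two roots are 31 and 276.

31, 276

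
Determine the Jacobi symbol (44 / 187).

0

Pull out 2^2: since 187 ≡ 3 (mod 8), (2/187) = -1, so (2/187)^2 = +1.
Reciprocity: 11 ≡ 3 and 187 ≡ 3 (mod 4), so (11/187) = −(187/11).
Reduce top mod 11: now compute (0/11).
Top reduces to 0: gcd > 1, so the symbol is 0.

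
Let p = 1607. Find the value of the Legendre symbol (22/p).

-1

Pull out 2: since 1607 ≡ 7 (mod 8), (2/1607) = +1.
Reciprocity: 11 ≡ 3 and 1607 ≡ 3 (mod 4), so (11/1607) = −(1607/11).
Reduce top mod 11: now compute (1/11).
Reached (1/11) = 1. Collecting the sign flips along the way, the symbol is -1.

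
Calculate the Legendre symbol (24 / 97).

Pull out 2^3: since 97 ≡ 1 (mod 8), (2/97) = +1, so (2/97)^3 = +1.
Reciprocity: 3 ≡ 3 and 97 ≡ 1 (mod 4), so (3/97) = +(97/3).
Reduce top mod 3: now compute (1/3).
Reached (1/3) = 1. Collecting the sign flips along the way, the symbol is +1.

1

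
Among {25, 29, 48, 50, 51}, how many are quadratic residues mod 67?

(25/67) = +1 → QR.
(29/67) = +1 → QR.
(48/67) = -1 → non-residue.
(50/67) = -1 → non-residue.
(51/67) = -1 → non-residue.
Total quadratic residues among the 5: 2.

2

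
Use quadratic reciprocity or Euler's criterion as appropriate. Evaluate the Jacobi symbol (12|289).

1

Pull out 2^2: since 289 ≡ 1 (mod 8), (2/289) = +1, so (2/289)^2 = +1.
Reciprocity: 3 ≡ 3 and 289 ≡ 1 (mod 4), so (3/289) = +(289/3).
Reduce top mod 3: now compute (1/3).
Reached (1/3) = 1. Collecting the sign flips along the way, the symbol is +1.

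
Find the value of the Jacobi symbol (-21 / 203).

First reduce: -21 ≡ 182 (mod 203).
Pull out 2: since 203 ≡ 3 (mod 8), (2/203) = -1.
Reciprocity: 91 ≡ 3 and 203 ≡ 3 (mod 4), so (91/203) = −(203/91).
Reduce top mod 91: now compute (21/91).
Reciprocity: 21 ≡ 1 and 91 ≡ 3 (mod 4), so (21/91) = +(91/21).
Reduce top mod 21: now compute (7/21).
Reciprocity: 7 ≡ 3 and 21 ≡ 1 (mod 4), so (7/21) = +(21/7).
Reduce top mod 7: now compute (0/7).
Top reduces to 0: gcd > 1, so the symbol is 0.

0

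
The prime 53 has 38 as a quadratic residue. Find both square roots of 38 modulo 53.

12, 41

53 ≡ 1 (mod 4), so we find a root by search.
Trying successive values, 12² = 144 ≡ 38 (mod 53). The other root is 53 − 12 = 41.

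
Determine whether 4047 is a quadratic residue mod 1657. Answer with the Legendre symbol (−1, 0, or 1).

First reduce: 4047 ≡ 733 (mod 1657).
Reciprocity: 733 ≡ 1 and 1657 ≡ 1 (mod 4), so (733/1657) = +(1657/733).
Reduce top mod 733: now compute (191/733).
Reciprocity: 191 ≡ 3 and 733 ≡ 1 (mod 4), so (191/733) = +(733/191).
Reduce top mod 191: now compute (160/191).
Pull out 2^5: since 191 ≡ 7 (mod 8), (2/191) = +1, so (2/191)^5 = +1.
Reciprocity: 5 ≡ 1 and 191 ≡ 3 (mod 4), so (5/191) = +(191/5).
Reduce top mod 5: now compute (1/5).
Reached (1/5) = 1. Collecting the sign flips along the way, the symbol is +1.

1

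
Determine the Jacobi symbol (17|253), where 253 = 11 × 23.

Reciprocity: 17 ≡ 1 and 253 ≡ 1 (mod 4), so (17/253) = +(253/17).
Reduce top mod 17: now compute (15/17).
Reciprocity: 15 ≡ 3 and 17 ≡ 1 (mod 4), so (15/17) = +(17/15).
Reduce top mod 15: now compute (2/15).
Pull out 2: since 15 ≡ 7 (mod 8), (2/15) = +1.
Reached (1/15) = 1. Collecting the sign flips along the way, the symbol is +1.

1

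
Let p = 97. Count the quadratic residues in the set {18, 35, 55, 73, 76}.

(18/97) = +1 → QR.
(35/97) = +1 → QR.
(55/97) = -1 → non-residue.
(73/97) = +1 → QR.
(76/97) = -1 → non-residue.
Total quadratic residues among the 5: 3.

3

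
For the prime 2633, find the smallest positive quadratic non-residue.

3

(2/2633) = +1, so 2 is a residue.
(3/2633) = −1, so 3 is the smallest positive non-residue mod 2633.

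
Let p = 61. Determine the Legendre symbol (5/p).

1

Reciprocity: 5 ≡ 1 and 61 ≡ 1 (mod 4), so (5/61) = +(61/5).
Reduce top mod 5: now compute (1/5).
Reached (1/5) = 1. Collecting the sign flips along the way, the symbol is +1.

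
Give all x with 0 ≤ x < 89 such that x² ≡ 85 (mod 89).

89 ≡ 1 (mod 4), so we find a root by search.
Trying successive values, 21² = 441 ≡ 85 (mod 89). The other root is 89 − 21 = 68.

21, 68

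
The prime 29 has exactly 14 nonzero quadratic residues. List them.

1 4 5 6 7 9 13 16 20 22 23 24 25 28

Square k = 1,…,14 (k and 29−k give the same square):
1²=1, 2²=4, 3²=9, 4²=16, 5²=25, 6²≡7, 7²≡20, 8²≡6, 9²≡23, 10²≡13, 11²≡5, 12²≡28, 13²≡24, 14²≡22 (mod 29).
So the quadratic residues mod 29 are {1, 4, 5, 6, 7, 9, 13, 16, 20, 22, 23, 24, 25, 28}.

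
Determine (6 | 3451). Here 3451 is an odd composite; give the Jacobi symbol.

Pull out 2: since 3451 ≡ 3 (mod 8), (2/3451) = -1.
Reciprocity: 3 ≡ 3 and 3451 ≡ 3 (mod 4), so (3/3451) = −(3451/3).
Reduce top mod 3: now compute (1/3).
Reached (1/3) = 1. Collecting the sign flips along the way, the symbol is +1.

1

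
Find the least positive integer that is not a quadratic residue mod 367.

(2/367) = +1, so 2 is a residue.
(3/367) = −1, so 3 is the smallest positive non-residue mod 367.

3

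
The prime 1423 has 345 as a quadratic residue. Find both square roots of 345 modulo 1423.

Since 1423 ≡ 3 (mod 4), a square root of 345 is 345^((1423+1)/4) = 345^356 mod 1423.
Repeated squaring: 345^2≡916, 345^4≡909, 345^8≡941, 345^16≡375, 345^32≡1171, 345^64≡892, 345^128≡207, 345^256≡159 (mod 1423).
345^356 = 345^(256+64+32+4) ≡ 556 (mod 1423).
Check: 556² = 309136 ≡ 345 (mod 1423). The two roots are 556 and 867.

556, 867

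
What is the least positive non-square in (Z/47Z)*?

5

(2/47) = +1, so 2 is a residue.
(3/47) = +1, so 3 is a residue.
(4/47) = +1, so 4 is a residue.
(5/47) = −1, so 5 is the smallest positive non-residue mod 47.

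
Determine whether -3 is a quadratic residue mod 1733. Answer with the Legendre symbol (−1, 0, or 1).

-1

First reduce: -3 ≡ 1730 (mod 1733).
Pull out 2: since 1733 ≡ 5 (mod 8), (2/1733) = -1.
Reciprocity: 865 ≡ 1 and 1733 ≡ 1 (mod 4), so (865/1733) = +(1733/865).
Reduce top mod 865: now compute (3/865).
Reciprocity: 3 ≡ 3 and 865 ≡ 1 (mod 4), so (3/865) = +(865/3).
Reduce top mod 3: now compute (1/3).
Reached (1/3) = 1. Collecting the sign flips along the way, the symbol is -1.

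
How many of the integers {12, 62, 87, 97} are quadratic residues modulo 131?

(12/131) = +1 → QR.
(62/131) = +1 → QR.
(87/131) = -1 → non-residue.
(97/131) = -1 → non-residue.
Total quadratic residues among the 4: 2.

2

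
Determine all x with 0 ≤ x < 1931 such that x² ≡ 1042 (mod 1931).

Since 1931 ≡ 3 (mod 4), a square root of 1042 is 1042^((1931+1)/4) = 1042^483 mod 1931.
Repeated squaring: 1042^2≡542, 1042^4≡252, 1042^8≡1712, 1042^16≡1617, 1042^32≡115, 1042^64≡1639, 1042^128≡300, 1042^256≡1174 (mod 1931).
1042^483 = 1042^(256+128+64+32+2+1) ≡ 1506 (mod 1931).
Check: 1506² = 2268036 ≡ 1042 (mod 1931). The two roots are 425 and 1506.

425, 1506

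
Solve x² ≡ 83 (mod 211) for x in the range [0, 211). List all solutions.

Since 211 ≡ 3 (mod 4), a square root of 83 is 83^((211+1)/4) = 83^53 mod 211.
Repeated squaring: 83^2≡137, 83^4≡201, 83^8≡100, 83^16≡83, 83^32≡137 (mod 211).
83^53 = 83^(32+16+4+1) ≡ 100 (mod 211).
Check: 100² = 10000 ≡ 83 (mod 211). The two roots are 100 and 111.

100, 111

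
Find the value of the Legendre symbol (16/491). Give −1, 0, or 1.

Pull out 2^4: since 491 ≡ 3 (mod 8), (2/491) = -1, so (2/491)^4 = +1.
Reached (1/491) = 1. Collecting the sign flips along the way, the symbol is +1.

1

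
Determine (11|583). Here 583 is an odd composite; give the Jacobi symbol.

Reciprocity: 11 ≡ 3 and 583 ≡ 3 (mod 4), so (11/583) = −(583/11).
Reduce top mod 11: now compute (0/11).
Top reduces to 0: gcd > 1, so the symbol is 0.

0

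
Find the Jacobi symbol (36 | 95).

Pull out 2^2: since 95 ≡ 7 (mod 8), (2/95) = +1, so (2/95)^2 = +1.
Reciprocity: 9 ≡ 1 and 95 ≡ 3 (mod 4), so (9/95) = +(95/9).
Reduce top mod 9: now compute (5/9).
Reciprocity: 5 ≡ 1 and 9 ≡ 1 (mod 4), so (5/9) = +(9/5).
Reduce top mod 5: now compute (4/5).
Pull out 2^2: since 5 ≡ 5 (mod 8), (2/5) = -1, so (2/5)^2 = +1.
Reached (1/5) = 1. Collecting the sign flips along the way, the symbol is +1.

1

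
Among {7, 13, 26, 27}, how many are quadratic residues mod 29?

(7/29) = +1 → QR.
(13/29) = +1 → QR.
(26/29) = -1 → non-residue.
(27/29) = -1 → non-residue.
Total quadratic residues among the 4: 2.

2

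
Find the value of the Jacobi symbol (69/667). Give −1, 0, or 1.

0

Reciprocity: 69 ≡ 1 and 667 ≡ 3 (mod 4), so (69/667) = +(667/69).
Reduce top mod 69: now compute (46/69).
Pull out 2: since 69 ≡ 5 (mod 8), (2/69) = -1.
Reciprocity: 23 ≡ 3 and 69 ≡ 1 (mod 4), so (23/69) = +(69/23).
Reduce top mod 23: now compute (0/23).
Top reduces to 0: gcd > 1, so the symbol is 0.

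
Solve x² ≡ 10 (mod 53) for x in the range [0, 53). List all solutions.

13, 40

53 ≡ 1 (mod 4), so we find a root by search.
Trying successive values, 13² = 169 ≡ 10 (mod 53). The other root is 53 − 13 = 40.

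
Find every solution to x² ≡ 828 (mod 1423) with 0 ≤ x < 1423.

Since 1423 ≡ 3 (mod 4), a square root of 828 is 828^((1423+1)/4) = 828^356 mod 1423.
Repeated squaring: 828^2≡1121, 828^4≡132, 828^8≡348, 828^16≡149, 828^32≡856, 828^64≡1314, 828^128≡497, 828^256≡830 (mod 1423).
828^356 = 828^(256+64+32+4) ≡ 361 (mod 1423).
Check: 361² = 130321 ≡ 828 (mod 1423). The two roots are 361 and 1062.

361, 1062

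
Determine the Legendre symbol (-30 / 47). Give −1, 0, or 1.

1

Euler's criterion: (-30/47) ≡ 17^23 (mod 47).
17^2 ≡ 7 (mod 47)
17^4 ≡ 2 (mod 47)
17^8 ≡ 4 (mod 47)
17^16 ≡ 16 (mod 47)
17^23 = 17^(16+4+2+1) ≡ 1 (mod 47).
Result is 1, so (-30/47) = 1.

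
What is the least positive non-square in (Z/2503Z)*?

(2/2503) = +1, so 2 is a residue.
(3/2503) = −1, so 3 is the smallest positive non-residue mod 2503.

3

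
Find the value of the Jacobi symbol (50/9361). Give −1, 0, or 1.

1

Pull out 2: since 9361 ≡ 1 (mod 8), (2/9361) = +1.
Reciprocity: 25 ≡ 1 and 9361 ≡ 1 (mod 4), so (25/9361) = +(9361/25).
Reduce top mod 25: now compute (11/25).
Reciprocity: 11 ≡ 3 and 25 ≡ 1 (mod 4), so (11/25) = +(25/11).
Reduce top mod 11: now compute (3/11).
Reciprocity: 3 ≡ 3 and 11 ≡ 3 (mod 4), so (3/11) = −(11/3).
Reduce top mod 3: now compute (2/3).
Pull out 2: since 3 ≡ 3 (mod 8), (2/3) = -1.
Reached (1/3) = 1. Collecting the sign flips along the way, the symbol is +1.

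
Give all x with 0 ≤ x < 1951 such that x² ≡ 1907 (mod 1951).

Since 1951 ≡ 3 (mod 4), a square root of 1907 is 1907^((1951+1)/4) = 1907^488 mod 1951.
Repeated squaring: 1907^2≡1936, 1907^4≡225, 1907^8≡1850, 1907^16≡446, 1907^32≡1865, 1907^64≡1543, 1907^128≡629, 1907^256≡1539 (mod 1951).
1907^488 = 1907^(256+128+64+32+8) ≡ 530 (mod 1951).
Check: 530² = 280900 ≡ 1907 (mod 1951). The two roots are 530 and 1421.

530, 1421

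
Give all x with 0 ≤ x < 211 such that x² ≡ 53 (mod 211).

105, 106

Since 211 ≡ 3 (mod 4), a square root of 53 is 53^((211+1)/4) = 53^53 mod 211.
Repeated squaring: 53^2≡66, 53^4≡136, 53^8≡139, 53^16≡120, 53^32≡52 (mod 211).
53^53 = 53^(32+16+4+1) ≡ 105 (mod 211).
Check: 105² = 11025 ≡ 53 (mod 211). The two roots are 105 and 106.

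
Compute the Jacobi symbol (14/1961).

Pull out 2: since 1961 ≡ 1 (mod 8), (2/1961) = +1.
Reciprocity: 7 ≡ 3 and 1961 ≡ 1 (mod 4), so (7/1961) = +(1961/7).
Reduce top mod 7: now compute (1/7).
Reached (1/7) = 1. Collecting the sign flips along the way, the symbol is +1.

1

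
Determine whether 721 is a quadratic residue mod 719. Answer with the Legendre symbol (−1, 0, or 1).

1

First reduce: 721 ≡ 2 (mod 719).
Pull out 2: since 719 ≡ 7 (mod 8), (2/719) = +1.
Reached (1/719) = 1. Collecting the sign flips along the way, the symbol is +1.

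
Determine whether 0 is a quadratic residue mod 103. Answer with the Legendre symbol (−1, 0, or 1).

0

Top reduces to 0: gcd > 1, so the symbol is 0.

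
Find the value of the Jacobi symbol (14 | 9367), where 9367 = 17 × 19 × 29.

-1

Pull out 2: since 9367 ≡ 7 (mod 8), (2/9367) = +1.
Reciprocity: 7 ≡ 3 and 9367 ≡ 3 (mod 4), so (7/9367) = −(9367/7).
Reduce top mod 7: now compute (1/7).
Reached (1/7) = 1. Collecting the sign flips along the way, the symbol is -1.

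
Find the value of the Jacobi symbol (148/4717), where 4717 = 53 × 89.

Pull out 2^2: since 4717 ≡ 5 (mod 8), (2/4717) = -1, so (2/4717)^2 = +1.
Reciprocity: 37 ≡ 1 and 4717 ≡ 1 (mod 4), so (37/4717) = +(4717/37).
Reduce top mod 37: now compute (18/37).
Pull out 2: since 37 ≡ 5 (mod 8), (2/37) = -1.
Reciprocity: 9 ≡ 1 and 37 ≡ 1 (mod 4), so (9/37) = +(37/9).
Reduce top mod 9: now compute (1/9).
Reached (1/9) = 1. Collecting the sign flips along the way, the symbol is -1.

-1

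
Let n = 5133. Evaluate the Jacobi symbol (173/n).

1

Reciprocity: 173 ≡ 1 and 5133 ≡ 1 (mod 4), so (173/5133) = +(5133/173).
Reduce top mod 173: now compute (116/173).
Pull out 2^2: since 173 ≡ 5 (mod 8), (2/173) = -1, so (2/173)^2 = +1.
Reciprocity: 29 ≡ 1 and 173 ≡ 1 (mod 4), so (29/173) = +(173/29).
Reduce top mod 29: now compute (28/29).
Pull out 2^2: since 29 ≡ 5 (mod 8), (2/29) = -1, so (2/29)^2 = +1.
Reciprocity: 7 ≡ 3 and 29 ≡ 1 (mod 4), so (7/29) = +(29/7).
Reduce top mod 7: now compute (1/7).
Reached (1/7) = 1. Collecting the sign flips along the way, the symbol is +1.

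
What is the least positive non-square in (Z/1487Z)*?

5

(2/1487) = +1, so 2 is a residue.
(3/1487) = +1, so 3 is a residue.
(4/1487) = +1, so 4 is a residue.
(5/1487) = −1, so 5 is the smallest positive non-residue mod 1487.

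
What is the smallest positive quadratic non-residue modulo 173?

2

(2/173) = −1, so 2 is the smallest positive non-residue mod 173.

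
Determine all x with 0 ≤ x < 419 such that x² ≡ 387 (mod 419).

Since 419 ≡ 3 (mod 4), a square root of 387 is 387^((419+1)/4) = 387^105 mod 419.
Repeated squaring: 387^2≡186, 387^4≡238, 387^8≡79, 387^16≡375, 387^32≡260, 387^64≡141 (mod 419).
387^105 = 387^(64+32+8+1) ≡ 35 (mod 419).
Check: 35² = 1225 ≡ 387 (mod 419). The two roots are 35 and 384.

35, 384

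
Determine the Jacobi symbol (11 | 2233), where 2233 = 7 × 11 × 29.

0

Reciprocity: 11 ≡ 3 and 2233 ≡ 1 (mod 4), so (11/2233) = +(2233/11).
Reduce top mod 11: now compute (0/11).
Top reduces to 0: gcd > 1, so the symbol is 0.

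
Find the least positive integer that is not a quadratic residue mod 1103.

5

(2/1103) = +1, so 2 is a residue.
(3/1103) = +1, so 3 is a residue.
(4/1103) = +1, so 4 is a residue.
(5/1103) = −1, so 5 is the smallest positive non-residue mod 1103.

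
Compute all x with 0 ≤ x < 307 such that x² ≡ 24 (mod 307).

Since 307 ≡ 3 (mod 4), a square root of 24 is 24^((307+1)/4) = 24^77 mod 307.
Repeated squaring: 24^2≡269, 24^4≡216, 24^8≡299, 24^16≡64, 24^32≡105, 24^64≡280 (mod 307).
24^77 = 24^(64+8+4+1) ≡ 115 (mod 307).
Check: 115² = 13225 ≡ 24 (mod 307). The two roots are 115 and 192.

115, 192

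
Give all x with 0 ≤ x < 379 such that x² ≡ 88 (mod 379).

Since 379 ≡ 3 (mod 4), a square root of 88 is 88^((379+1)/4) = 88^95 mod 379.
Repeated squaring: 88^2≡164, 88^4≡366, 88^8≡169, 88^16≡136, 88^32≡304, 88^64≡319 (mod 379).
88^95 = 88^(64+16+8+4+2+1) ≡ 344 (mod 379).
Check: 344² = 118336 ≡ 88 (mod 379). The two roots are 35 and 344.

35, 344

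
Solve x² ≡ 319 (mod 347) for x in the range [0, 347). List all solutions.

49, 298

Since 347 ≡ 3 (mod 4), a square root of 319 is 319^((347+1)/4) = 319^87 mod 347.
Repeated squaring: 319^2≡90, 319^4≡119, 319^8≡281, 319^16≡192, 319^32≡82, 319^64≡131 (mod 347).
319^87 = 319^(64+16+4+2+1) ≡ 49 (mod 347).
Check: 49² = 2401 ≡ 319 (mod 347). The two roots are 49 and 298.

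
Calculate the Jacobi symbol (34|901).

0

Pull out 2: since 901 ≡ 5 (mod 8), (2/901) = -1.
Reciprocity: 17 ≡ 1 and 901 ≡ 1 (mod 4), so (17/901) = +(901/17).
Reduce top mod 17: now compute (0/17).
Top reduces to 0: gcd > 1, so the symbol is 0.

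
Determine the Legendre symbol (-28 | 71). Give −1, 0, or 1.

First reduce: -28 ≡ 43 (mod 71).
Reciprocity: 43 ≡ 3 and 71 ≡ 3 (mod 4), so (43/71) = −(71/43).
Reduce top mod 43: now compute (28/43).
Pull out 2^2: since 43 ≡ 3 (mod 8), (2/43) = -1, so (2/43)^2 = +1.
Reciprocity: 7 ≡ 3 and 43 ≡ 3 (mod 4), so (7/43) = −(43/7).
Reduce top mod 7: now compute (1/7).
Reached (1/7) = 1. Collecting the sign flips along the way, the symbol is +1.

1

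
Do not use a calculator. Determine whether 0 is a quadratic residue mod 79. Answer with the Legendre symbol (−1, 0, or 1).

Top reduces to 0: gcd > 1, so the symbol is 0.

0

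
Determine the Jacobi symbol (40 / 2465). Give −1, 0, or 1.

Pull out 2^3: since 2465 ≡ 1 (mod 8), (2/2465) = +1, so (2/2465)^3 = +1.
Reciprocity: 5 ≡ 1 and 2465 ≡ 1 (mod 4), so (5/2465) = +(2465/5).
Reduce top mod 5: now compute (0/5).
Top reduces to 0: gcd > 1, so the symbol is 0.

0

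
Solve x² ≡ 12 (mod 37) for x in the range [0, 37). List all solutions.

37 ≡ 1 (mod 4), so we find a root by search.
Trying successive values, 7² = 49 ≡ 12 (mod 37). The other root is 37 − 7 = 30.

7, 30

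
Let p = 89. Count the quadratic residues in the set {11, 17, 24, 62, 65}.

2

(11/89) = +1 → QR.
(17/89) = +1 → QR.
(24/89) = -1 → non-residue.
(62/89) = -1 → non-residue.
(65/89) = -1 → non-residue.
Total quadratic residues among the 5: 2.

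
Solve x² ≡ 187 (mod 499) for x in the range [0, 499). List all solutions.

108, 391

Since 499 ≡ 3 (mod 4), a square root of 187 is 187^((499+1)/4) = 187^125 mod 499.
Repeated squaring: 187^2≡39, 187^4≡24, 187^8≡77, 187^16≡440, 187^32≡487, 187^64≡144 (mod 499).
187^125 = 187^(64+32+16+8+4+1) ≡ 391 (mod 499).
Check: 391² = 152881 ≡ 187 (mod 499). The two roots are 108 and 391.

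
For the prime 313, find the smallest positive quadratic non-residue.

(2/313) = +1, so 2 is a residue.
(3/313) = +1, so 3 is a residue.
(4/313) = +1, so 4 is a residue.
(5/313) = −1, so 5 is the smallest positive non-residue mod 313.

5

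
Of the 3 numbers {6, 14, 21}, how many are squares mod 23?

1

(6/23) = +1 → QR.
(14/23) = -1 → non-residue.
(21/23) = -1 → non-residue.
Total quadratic residues among the 3: 1.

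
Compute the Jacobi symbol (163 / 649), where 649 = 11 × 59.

Reciprocity: 163 ≡ 3 and 649 ≡ 1 (mod 4), so (163/649) = +(649/163).
Reduce top mod 163: now compute (160/163).
Pull out 2^5: since 163 ≡ 3 (mod 8), (2/163) = -1, so (2/163)^5 = -1.
Reciprocity: 5 ≡ 1 and 163 ≡ 3 (mod 4), so (5/163) = +(163/5).
Reduce top mod 5: now compute (3/5).
Reciprocity: 3 ≡ 3 and 5 ≡ 1 (mod 4), so (3/5) = +(5/3).
Reduce top mod 3: now compute (2/3).
Pull out 2: since 3 ≡ 3 (mod 8), (2/3) = -1.
Reached (1/3) = 1. Collecting the sign flips along the way, the symbol is +1.

1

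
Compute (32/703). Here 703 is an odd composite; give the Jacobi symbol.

1

Pull out 2^5: since 703 ≡ 7 (mod 8), (2/703) = +1, so (2/703)^5 = +1.
Reached (1/703) = 1. Collecting the sign flips along the way, the symbol is +1.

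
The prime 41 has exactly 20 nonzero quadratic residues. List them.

1 2 4 5 8 9 10 16 18 20 21 23 25 31 32 33 36 37 39 40

Square k = 1,…,20 (k and 41−k give the same square):
1²=1, 2²=4, 3²=9, 4²=16, 5²=25, 6²=36, 7²≡8, 8²≡23, 9²≡40, 10²≡18, 11²≡39, 12²≡21, 13²≡5, 14²≡32, 15²≡20, 16²≡10, 17²≡2, 18²≡37, 19²≡33, 20²≡31 (mod 41).
So the quadratic residues mod 41 are {1, 2, 4, 5, 8, 9, 10, 16, 18, 20, 21, 23, 25, 31, 32, 33, 36, 37, 39, 40}.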